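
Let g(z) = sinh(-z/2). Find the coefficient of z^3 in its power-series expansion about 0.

g(0) = 0
g′(0) = -1/2
g′′(0) = 0
g′′′(0) = -1/8
So c_3 = g′′′(0)/3! = -1/48.

-1/48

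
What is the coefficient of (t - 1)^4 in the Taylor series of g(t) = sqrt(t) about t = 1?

g(1) = 1
g′(1) = 1/2
g′′(1) = -1/4
g′′′(1) = 3/8
g^(4)(1) = -15/16
So c_4 = g^(4)(1)/4! = -5/128.

-5/128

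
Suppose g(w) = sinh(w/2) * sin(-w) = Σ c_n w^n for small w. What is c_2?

-1/2

Expand each factor separately, then convolve coefficients.
g(0) = 0
g′(0) = 0
g′′(0) = -1
Dividing each by k! gives the coefficients c_0, ..., c_2.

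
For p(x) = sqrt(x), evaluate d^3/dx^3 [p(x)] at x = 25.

3/25000

From the series, [(x - 25)^3] p = 1/50000; multiply by 3! = 6 to get 3/25000.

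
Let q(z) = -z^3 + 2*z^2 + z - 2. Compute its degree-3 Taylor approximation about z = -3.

q(-3) = 40
q′(-3) = -38
q′′(-3) = 22
q′′′(-3) = -6
Then c_k = q^(k)(-3)/k! gives each Taylor coefficient.

-(z + 3)^3 + 11*(z + 3)^2 - 38*(z + 3) + 40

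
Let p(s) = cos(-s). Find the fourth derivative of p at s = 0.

1

The coefficient of s^4 in the expansion is 1/24, so p^(4)(0) = 4! * (1/24) = 1.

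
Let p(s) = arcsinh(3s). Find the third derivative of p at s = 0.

-27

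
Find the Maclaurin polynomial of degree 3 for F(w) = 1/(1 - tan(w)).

4*w^3/3 + w^2 + w + 1

Substitute the inner expansion into the outer series and collect powers.
F(0) = 1
F′(0) = 1
F′′(0) = 2
F′′′(0) = 8
Dividing each by k! gives the coefficients c_0, ..., c_3.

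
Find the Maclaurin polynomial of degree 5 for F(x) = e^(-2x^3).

1 - 2*x^3

Use the known series and substitute for the argument.
F(0) = 1
F′(0) = 0
F′′(0) = 0
F′′′(0) = -12
F^(4)(0) = 0
F^(5)(0) = 0
Dividing each by k! gives the coefficients c_0, ..., c_5.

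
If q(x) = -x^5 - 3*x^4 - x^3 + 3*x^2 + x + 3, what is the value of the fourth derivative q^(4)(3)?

-432

The coefficient of (x - 3)^4 in the expansion is -18, so q^(4)(3) = 4! * (-18) = -432.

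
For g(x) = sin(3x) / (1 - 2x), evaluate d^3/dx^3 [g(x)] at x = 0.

Expand each factor separately, then convolve coefficients.
The coefficient of x^3 in the expansion is 15/2, so g′′′(0) = 3! * (15/2) = 45.

45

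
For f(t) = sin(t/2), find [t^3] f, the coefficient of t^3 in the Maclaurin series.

Compute the successive derivatives at the expansion point and divide by k!.
f(0) = 0
f′(0) = 1/2
f′′(0) = 0
f′′′(0) = -1/8

-1/48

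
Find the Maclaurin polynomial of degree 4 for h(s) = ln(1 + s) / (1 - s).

7*s^4/12 + 5*s^3/6 + s^2/2 + s

Use 1/(1 - r) = Σ r^k on the denominator, then take the Cauchy product.
[s^0] = 0;  [s^1] = 1;  [s^2] = 1/2;  [s^3] = 5/6;  [s^4] = 7/12.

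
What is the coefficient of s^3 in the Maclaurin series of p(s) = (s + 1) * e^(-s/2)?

Distribute the polynomial across the series and collect like powers.
[s^0] = 1;  [s^1] = 1/2;  [s^2] = -3/8;  [s^3] = 5/48.

5/48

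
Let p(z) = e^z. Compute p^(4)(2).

From the series, [(z - 2)^4] p = e^(2)/24; multiply by 4! = 24 to get e^(2).

e^(2)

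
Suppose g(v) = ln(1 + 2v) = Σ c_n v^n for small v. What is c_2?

-2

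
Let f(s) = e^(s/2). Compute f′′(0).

1/4

Differentiate repeatedly and evaluate at the center.
The coefficient of s^2 in the expansion is 1/8, so f′′(0) = 2! * (1/8) = 1/4.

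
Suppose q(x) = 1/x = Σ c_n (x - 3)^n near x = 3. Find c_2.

c_2 = q′′(3)/2! = 1/27.

1/27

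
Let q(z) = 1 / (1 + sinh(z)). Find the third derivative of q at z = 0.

Use the geometric series for the reciprocal, then substitute.
From the series, [z^3] q = -7/6; multiply by 3! = 6 to get -7.

-7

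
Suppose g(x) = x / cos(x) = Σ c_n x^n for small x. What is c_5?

5/24

Invert the denominator's series and multiply.
g(0) = 0
g′(0) = 1
g′′(0) = 0
g′′′(0) = 3
g^(4)(0) = 0
g^(5)(0) = 25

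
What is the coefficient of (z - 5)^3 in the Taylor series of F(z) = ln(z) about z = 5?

Use the known series and substitute for the argument.
F(5) = ln(5)
F′(5) = 1/5
F′′(5) = -1/25
F′′′(5) = 2/125
So c_3 = F′′′(5)/3! = 1/375.

1/375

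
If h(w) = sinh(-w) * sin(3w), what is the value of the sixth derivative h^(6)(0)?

-936

Write out both Maclaurin series and multiply, keeping only the needed powers.
The coefficient of w^6 in the expansion is -13/10, so h^(6)(0) = 6! * (-13/10) = -936.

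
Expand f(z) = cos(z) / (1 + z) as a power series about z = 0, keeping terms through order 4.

13*z^4/24 - z^3/2 + z^2/2 - z + 1

Write out both Maclaurin series and multiply, keeping only the needed powers.
[z^0] = 1;  [z^1] = -1;  [z^2] = 1/2;  [z^3] = -1/2;  [z^4] = 13/24.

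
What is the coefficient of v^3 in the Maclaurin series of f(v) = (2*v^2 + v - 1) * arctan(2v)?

20/3

Distribute the polynomial across the series and collect like powers.
f(0) = 0
f′(0) = -2
f′′(0) = 4
f′′′(0) = 40
So c_3 = f′′′(0)/3! = 20/3.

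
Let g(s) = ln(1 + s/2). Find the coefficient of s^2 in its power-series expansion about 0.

-1/8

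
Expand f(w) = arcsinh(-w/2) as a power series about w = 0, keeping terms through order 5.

Apply the Taylor formula c_k = f^(k)(a)/k!.
f(0) = 0
f′(0) = -1/2
f′′(0) = 0
f′′′(0) = 1/8
f^(4)(0) = 0
f^(5)(0) = -9/32

-3*w^5/1280 + w^3/48 - w/2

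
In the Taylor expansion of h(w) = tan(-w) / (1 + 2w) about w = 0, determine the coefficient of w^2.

2

Take the Cauchy product of the two expansions.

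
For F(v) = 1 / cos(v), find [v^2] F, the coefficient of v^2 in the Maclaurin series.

Write the quotient as an unknown series and match coefficients against numerator = denominator · series.
F(0) = 1
F′(0) = 0
F′′(0) = 1
The Taylor polynomial is Σ F^(k)(0)/k! · v^k.

1/2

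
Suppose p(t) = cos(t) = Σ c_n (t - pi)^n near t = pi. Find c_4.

Differentiate repeatedly and evaluate at the center.
p(pi) = -1
p′(pi) = 0
p′′(pi) = 1
p′′′(pi) = 0
p^(4)(pi) = -1

-1/24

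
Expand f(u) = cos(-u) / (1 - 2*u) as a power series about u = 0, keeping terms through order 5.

337*u^5/12 + 337*u^4/24 + 7*u^3 + 7*u^2/2 + 2*u + 1

Use 1/(1 - r) = Σ r^k on the denominator, then take the Cauchy product.
f(0) = 1
f′(0) = 2
f′′(0) = 7
f′′′(0) = 42
f^(4)(0) = 337
f^(5)(0) = 3370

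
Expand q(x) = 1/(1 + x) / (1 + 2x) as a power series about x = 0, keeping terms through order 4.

31*x^4 - 15*x^3 + 7*x^2 - 3*x + 1

Expand each factor separately, then convolve coefficients.
q(0) = 1
q′(0) = -3
q′′(0) = 14
q′′′(0) = -90
q^(4)(0) = 744
The Taylor polynomial is Σ q^(k)(0)/k! · x^k.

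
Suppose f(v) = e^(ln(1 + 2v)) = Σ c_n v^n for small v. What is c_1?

Plug the Maclaurin series of the inner function into that of the outer and collect terms.

2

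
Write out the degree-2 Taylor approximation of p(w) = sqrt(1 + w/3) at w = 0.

[w^0] = 1;  [w^1] = 1/6;  [w^2] = -1/72.

-w^2/72 + w/6 + 1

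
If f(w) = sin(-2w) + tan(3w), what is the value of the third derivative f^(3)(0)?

Add the two expansions coefficient-wise.
The coefficient of w^3 in the expansion is 31/3, so f′′′(0) = 3! * (31/3) = 62.

62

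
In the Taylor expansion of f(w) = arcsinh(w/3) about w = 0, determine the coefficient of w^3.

Use the known series and substitute for the argument.
f(0) = 0
f′(0) = 1/3
f′′(0) = 0
f′′′(0) = -1/27
So c_3 = f′′′(0)/3! = -1/162.

-1/162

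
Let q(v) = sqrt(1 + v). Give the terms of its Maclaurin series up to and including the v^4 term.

Apply the Taylor formula c_k = f^(k)(a)/k!.
[v^0] = 1;  [v^1] = 1/2;  [v^2] = -1/8;  [v^3] = 1/16;  [v^4] = -5/128.

-5*v^4/128 + v^3/16 - v^2/8 + v/2 + 1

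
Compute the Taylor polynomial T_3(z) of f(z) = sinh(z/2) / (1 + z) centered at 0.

Multiply the two series term by term and collect like powers.
[z^0] = 0;  [z^1] = 1/2;  [z^2] = -1/2;  [z^3] = 25/48.

25*z^3/48 - z^2/2 + z/2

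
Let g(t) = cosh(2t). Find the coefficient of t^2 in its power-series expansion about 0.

g(0) = 1
g′(0) = 0
g′′(0) = 4

2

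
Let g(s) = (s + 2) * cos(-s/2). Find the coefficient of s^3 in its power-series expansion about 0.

Distribute the polynomial across the series and collect like powers.
g(0) = 2
g′(0) = 1
g′′(0) = -1/2
g′′′(0) = -3/4
Dividing each by k! gives the coefficients c_0, ..., c_3.

-1/8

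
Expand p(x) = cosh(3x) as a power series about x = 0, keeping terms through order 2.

9*x^2/2 + 1

[x^0] = 1;  [x^1] = 0;  [x^2] = 9/2.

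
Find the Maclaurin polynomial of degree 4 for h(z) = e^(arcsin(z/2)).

5*z^4/384 + z^3/24 + z^2/8 + z/2 + 1

Plug the Maclaurin series of the inner function into that of the outer and collect terms.
[z^0] = 1;  [z^1] = 1/2;  [z^2] = 1/8;  [z^3] = 1/24;  [z^4] = 5/384.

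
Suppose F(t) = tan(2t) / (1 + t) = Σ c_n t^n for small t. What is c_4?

-14/3

Expand each factor separately, then convolve coefficients.
F(0) = 0
F′(0) = 2
F′′(0) = -4
F′′′(0) = 28
F^(4)(0) = -112
So c_4 = F^(4)(0)/4! = -14/3.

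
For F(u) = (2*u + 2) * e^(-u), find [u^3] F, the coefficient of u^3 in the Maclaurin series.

2/3

Distribute the polynomial across the series and collect like powers.
[u^0] = 2;  [u^1] = 0;  [u^2] = -1;  [u^3] = 2/3.
So c_3 = F′′′(0)/3! = 2/3.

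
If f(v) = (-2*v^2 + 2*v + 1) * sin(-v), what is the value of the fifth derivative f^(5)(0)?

-41

Shift and add copies of the series according to the polynomial's terms.
The coefficient of v^5 in the expansion is -41/120, so f^(5)(0) = 5! * (-41/120) = -41.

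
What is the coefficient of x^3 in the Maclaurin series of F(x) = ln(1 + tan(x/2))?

1/12

Substitute the inner expansion into the outer series and collect powers.
[x^0] = 0;  [x^1] = 1/2;  [x^2] = -1/8;  [x^3] = 1/12.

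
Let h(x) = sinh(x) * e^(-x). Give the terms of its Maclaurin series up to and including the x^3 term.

Expand each factor separately, then convolve coefficients.
h(0) = 0
h′(0) = 1
h′′(0) = -2
h′′′(0) = 4
Then c_k = h^(k)(0)/k! gives each Taylor coefficient.

2*x^3/3 - x^2 + x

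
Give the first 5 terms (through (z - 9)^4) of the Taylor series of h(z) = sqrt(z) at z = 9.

h(9) = 3
h′(9) = 1/6
h′′(9) = -1/108
h′′′(9) = 1/648
h^(4)(9) = -5/11664

-5*(z - 9)^4/279936 + (z - 9)^3/3888 - (z - 9)^2/216 + (z - 9)/6 + 3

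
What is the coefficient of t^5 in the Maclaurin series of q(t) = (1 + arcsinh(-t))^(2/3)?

-649/14580

Let u equal the inner series; expand the outer function in u and truncate.
[t^0] = 1;  [t^1] = -2/3;  [t^2] = -1/9;  [t^3] = 5/81;  [t^4] = 2/243;  [t^5] = -649/14580.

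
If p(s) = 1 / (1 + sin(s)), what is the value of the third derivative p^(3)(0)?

Write 1/(1+u) = 1 - u + u^2 - u^3 + ... and substitute the series for u.
The coefficient of s^3 in the expansion is -5/6, so p′′′(0) = 3! * (-5/6) = -5.

-5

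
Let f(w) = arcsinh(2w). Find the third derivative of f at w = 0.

From the series, [w^3] f = -4/3; multiply by 3! = 6 to get -8.

-8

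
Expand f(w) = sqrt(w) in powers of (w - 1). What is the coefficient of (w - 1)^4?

f(1) = 1
f′(1) = 1/2
f′′(1) = -1/4
f′′′(1) = 3/8
f^(4)(1) = -15/16

-5/128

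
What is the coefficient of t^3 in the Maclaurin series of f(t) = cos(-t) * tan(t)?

Write out both Maclaurin series and multiply, keeping only the needed powers.
[t^0] = 0;  [t^1] = 1;  [t^2] = 0;  [t^3] = -1/6.
So c_3 = f′′′(0)/3! = -1/6.

-1/6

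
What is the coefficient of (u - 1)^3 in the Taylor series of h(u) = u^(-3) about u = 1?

-10

h(1) = 1
h′(1) = -3
h′′(1) = 12
h′′′(1) = -60
So c_3 = h′′′(1)/3! = -10.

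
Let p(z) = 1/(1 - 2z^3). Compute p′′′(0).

The coefficient of z^3 in the expansion is 2, so p′′′(0) = 3! * (2) = 12.

12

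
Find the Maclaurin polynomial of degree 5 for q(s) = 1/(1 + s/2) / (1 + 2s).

-1365*s^5/32 + 341*s^4/16 - 85*s^3/8 + 21*s^2/4 - 5*s/2 + 1

Multiply the two series term by term and collect like powers.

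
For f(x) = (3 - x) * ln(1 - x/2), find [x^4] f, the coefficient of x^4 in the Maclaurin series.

Distribute the polynomial across the series and collect like powers.

-1/192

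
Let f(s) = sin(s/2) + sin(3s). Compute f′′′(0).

Expand each term separately and add.
The coefficient of s^3 in the expansion is -217/48, so f′′′(0) = 3! * (-217/48) = -217/8.

-217/8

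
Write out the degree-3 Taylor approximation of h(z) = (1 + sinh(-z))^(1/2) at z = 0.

Let u equal the inner series; expand the outer function in u and truncate.
[z^0] = 1;  [z^1] = -1/2;  [z^2] = -1/8;  [z^3] = -7/48.

-7*z^3/48 - z^2/8 - z/2 + 1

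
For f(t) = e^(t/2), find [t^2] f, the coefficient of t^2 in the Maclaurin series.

1/8

Use the known series and substitute for the argument.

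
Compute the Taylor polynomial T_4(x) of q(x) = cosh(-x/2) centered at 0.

q(0) = 1
q′(0) = 0
q′′(0) = 1/4
q′′′(0) = 0
q^(4)(0) = 1/16
Then c_k = q^(k)(0)/k! gives each Taylor coefficient.

x^4/384 + x^2/8 + 1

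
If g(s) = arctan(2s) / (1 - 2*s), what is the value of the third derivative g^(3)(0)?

Use 1/(1 - r) = Σ r^k on the denominator, then take the Cauchy product.
The coefficient of s^3 in the expansion is 16/3, so g′′′(0) = 3! * (16/3) = 32.

32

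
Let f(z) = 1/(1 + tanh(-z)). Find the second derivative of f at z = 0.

2

Compose series: expand the inner function first, then feed it into the outer expansion.
The coefficient of z^2 in the expansion is 1, so f′′(0) = 2! * (1) = 2.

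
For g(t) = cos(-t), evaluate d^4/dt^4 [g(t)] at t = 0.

1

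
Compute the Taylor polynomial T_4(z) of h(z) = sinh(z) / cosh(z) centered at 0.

-z^3/3 + z

Write the quotient as an unknown series and match coefficients against numerator = denominator · series.
h(0) = 0
h′(0) = 1
h′′(0) = 0
h′′′(0) = -2
h^(4)(0) = 0
Then c_k = h^(k)(0)/k! gives each Taylor coefficient.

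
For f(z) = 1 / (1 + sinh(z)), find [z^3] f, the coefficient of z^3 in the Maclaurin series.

-7/6

Write 1/(1+u) = 1 - u + u^2 - u^3 + ... and substitute the series for u.
So c_3 = f′′′(0)/3! = -7/6.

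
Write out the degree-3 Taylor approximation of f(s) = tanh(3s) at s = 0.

-9*s^3 + 3*s

[s^0] = 0;  [s^1] = 3;  [s^2] = 0;  [s^3] = -9.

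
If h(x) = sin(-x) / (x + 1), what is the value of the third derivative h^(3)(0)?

-5

Expand 1/(denominator) as a geometric series and multiply by the numerator's series.
From the series, [x^3] h = -5/6; multiply by 3! = 6 to get -5.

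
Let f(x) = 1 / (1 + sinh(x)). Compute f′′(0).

Write 1/(1+u) = 1 - u + u^2 - u^3 + ... and substitute the series for u.
The coefficient of x^2 in the expansion is 1, so f′′(0) = 2! * (1) = 2.

2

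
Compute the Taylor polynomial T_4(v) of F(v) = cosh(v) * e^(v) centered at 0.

Write out both Maclaurin series and multiply, keeping only the needed powers.
F(0) = 1
F′(0) = 1
F′′(0) = 2
F′′′(0) = 4
F^(4)(0) = 8
Then c_k = F^(k)(0)/k! gives each Taylor coefficient.

v^4/3 + 2*v^3/3 + v^2 + v + 1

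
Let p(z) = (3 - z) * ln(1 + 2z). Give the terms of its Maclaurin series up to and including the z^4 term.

Shift and add copies of the series according to the polynomial's terms.
[z^0] = 0;  [z^1] = 6;  [z^2] = -8;  [z^3] = 10;  [z^4] = -44/3.

-44*z^4/3 + 10*z^3 - 8*z^2 + 6*z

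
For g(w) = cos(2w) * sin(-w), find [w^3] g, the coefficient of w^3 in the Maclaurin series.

13/6

Write out both Maclaurin series and multiply, keeping only the needed powers.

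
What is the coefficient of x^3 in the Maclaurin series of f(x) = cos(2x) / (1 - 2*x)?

4

Multiply the numerator's expansion by the denominator's geometric series.
f(0) = 1
f′(0) = 2
f′′(0) = 4
f′′′(0) = 24
The Taylor polynomial is Σ f^(k)(0)/k! · x^k.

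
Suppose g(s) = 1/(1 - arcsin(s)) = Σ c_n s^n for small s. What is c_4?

Plug the Maclaurin series of the inner function into that of the outer and collect terms.
g(0) = 1
g′(0) = 1
g′′(0) = 2
g′′′(0) = 7
g^(4)(0) = 32

4/3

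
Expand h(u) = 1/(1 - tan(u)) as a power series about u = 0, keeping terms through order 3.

Substitute the inner expansion into the outer series and collect powers.
[u^0] = 1;  [u^1] = 1;  [u^2] = 1;  [u^3] = 4/3.

4*u^3/3 + u^2 + u + 1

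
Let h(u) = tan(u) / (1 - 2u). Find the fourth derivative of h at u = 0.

208

Write out both Maclaurin series and multiply, keeping only the needed powers.
The coefficient of u^4 in the expansion is 26/3, so h^(4)(0) = 4! * (26/3) = 208.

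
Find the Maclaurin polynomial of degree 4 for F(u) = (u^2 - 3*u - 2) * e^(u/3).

Shift and add copies of the series according to the polynomial's terms.
[u^0] = -2;  [u^1] = -11/3;  [u^2] = -1/9;  [u^3] = 25/162;  [u^4] = 35/972.

35*u^4/972 + 25*u^3/162 - u^2/9 - 11*u/3 - 2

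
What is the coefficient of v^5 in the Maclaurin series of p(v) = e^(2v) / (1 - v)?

109/15

Use 1/(1 - r) = Σ r^k on the denominator, then take the Cauchy product.
[v^0] = 1;  [v^1] = 3;  [v^2] = 5;  [v^3] = 19/3;  [v^4] = 7;  [v^5] = 109/15.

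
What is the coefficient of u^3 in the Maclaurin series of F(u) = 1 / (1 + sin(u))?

-5/6

Expand as Σ (-1)^k u^k with u equal to the inner function's series.
F(0) = 1
F′(0) = -1
F′′(0) = 2
F′′′(0) = -5
So c_3 = F′′′(0)/3! = -5/6.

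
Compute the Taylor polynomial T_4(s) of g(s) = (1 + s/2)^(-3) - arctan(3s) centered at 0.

15*s^4/16 + 31*s^3/4 + 3*s^2/2 - 9*s/2 + 1

Combine the two series term by term.
g(0) = 1
g′(0) = -9/2
g′′(0) = 3
g′′′(0) = 93/2
g^(4)(0) = 45/2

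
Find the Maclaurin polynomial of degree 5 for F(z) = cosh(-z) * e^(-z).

-2*z^5/15 + z^4/3 - 2*z^3/3 + z^2 - z + 1

Write out both Maclaurin series and multiply, keeping only the needed powers.
F(0) = 1
F′(0) = -1
F′′(0) = 2
F′′′(0) = -4
F^(4)(0) = 8
F^(5)(0) = -16
Dividing each by k! gives the coefficients c_0, ..., c_5.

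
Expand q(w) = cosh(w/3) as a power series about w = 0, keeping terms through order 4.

q(0) = 1
q′(0) = 0
q′′(0) = 1/9
q′′′(0) = 0
q^(4)(0) = 1/81
The Taylor polynomial is Σ q^(k)(0)/k! · w^k.

w^4/1944 + w^2/18 + 1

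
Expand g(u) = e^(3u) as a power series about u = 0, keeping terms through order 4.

[u^0] = 1;  [u^1] = 3;  [u^2] = 9/2;  [u^3] = 9/2;  [u^4] = 27/8.

27*u^4/8 + 9*u^3/2 + 9*u^2/2 + 3*u + 1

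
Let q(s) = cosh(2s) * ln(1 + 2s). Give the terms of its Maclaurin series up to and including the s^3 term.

20*s^3/3 - 2*s^2 + 2*s

Multiply the two series term by term and collect like powers.
q(0) = 0
q′(0) = 2
q′′(0) = -4
q′′′(0) = 40
The Taylor polynomial is Σ q^(k)(0)/k! · s^k.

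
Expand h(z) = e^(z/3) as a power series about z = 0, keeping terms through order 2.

Use the known series and substitute for the argument.
h(0) = 1
h′(0) = 1/3
h′′(0) = 1/9

z^2/18 + z/3 + 1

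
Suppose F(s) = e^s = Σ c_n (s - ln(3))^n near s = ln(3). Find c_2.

Use the known series and substitute for the argument.
F(ln(3)) = 3
F′(ln(3)) = 3
F′′(ln(3)) = 3

3/2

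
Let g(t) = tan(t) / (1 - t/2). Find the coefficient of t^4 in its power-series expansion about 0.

Expand each factor separately, then convolve coefficients.
[t^0] = 0;  [t^1] = 1;  [t^2] = 1/2;  [t^3] = 7/12;  [t^4] = 7/24.
So c_4 = g^(4)(0)/4! = 7/24.

7/24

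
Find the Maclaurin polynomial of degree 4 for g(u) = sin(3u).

g(0) = 0
g′(0) = 3
g′′(0) = 0
g′′′(0) = -27
g^(4)(0) = 0

-9*u^3/2 + 3*u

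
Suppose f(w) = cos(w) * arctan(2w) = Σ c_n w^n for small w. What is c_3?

Expand each factor separately, then convolve coefficients.

-11/3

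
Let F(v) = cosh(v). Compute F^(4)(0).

The coefficient of v^4 in the expansion is 1/24, so F^(4)(0) = 4! * (1/24) = 1.

1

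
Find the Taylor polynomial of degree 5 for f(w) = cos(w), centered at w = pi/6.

-(w - pi/6)^5/240 + sqrt(3)*(w - pi/6)^4/48 + (w - pi/6)^3/12 - sqrt(3)*(w - pi/6)^2/4 - (w - pi/6)/2 + sqrt(3)/2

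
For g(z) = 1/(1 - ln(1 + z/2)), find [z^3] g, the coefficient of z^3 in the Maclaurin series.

Let u equal the inner series; expand the outer function in u and truncate.
So c_3 = g′′′(0)/3! = 1/24.

1/24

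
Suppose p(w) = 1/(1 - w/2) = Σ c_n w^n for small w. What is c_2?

Differentiate repeatedly and evaluate at the center.
So c_2 = p′′(0)/2! = 1/4.

1/4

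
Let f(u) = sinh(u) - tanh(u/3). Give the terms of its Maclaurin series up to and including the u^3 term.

29*u^3/162 + 2*u/3

Combine the two series term by term.
f(0) = 0
f′(0) = 2/3
f′′(0) = 0
f′′′(0) = 29/27
Then c_k = f^(k)(0)/k! gives each Taylor coefficient.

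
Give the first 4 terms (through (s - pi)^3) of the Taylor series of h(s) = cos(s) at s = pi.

(s - pi)^2/2 - 1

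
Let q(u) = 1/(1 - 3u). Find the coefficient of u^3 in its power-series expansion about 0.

27

Use the known series and substitute for the argument.
q(0) = 1
q′(0) = 3
q′′(0) = 18
q′′′(0) = 162
Dividing each by k! gives the coefficients c_0, ..., c_3.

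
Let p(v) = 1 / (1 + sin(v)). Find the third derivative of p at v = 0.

Write 1/(1+u) = 1 - u + u^2 - u^3 + ... and substitute the series for u.
The coefficient of v^3 in the expansion is -5/6, so p′′′(0) = 3! * (-5/6) = -5.

-5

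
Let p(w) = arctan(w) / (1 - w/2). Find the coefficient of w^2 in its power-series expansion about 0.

Expand each factor separately, then convolve coefficients.
p(0) = 0
p′(0) = 1
p′′(0) = 1

1/2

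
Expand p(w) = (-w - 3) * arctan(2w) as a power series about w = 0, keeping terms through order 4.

8*w^4/3 + 8*w^3 - 2*w^2 - 6*w

Distribute the polynomial across the series and collect like powers.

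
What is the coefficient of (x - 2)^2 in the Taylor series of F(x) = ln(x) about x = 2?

-1/8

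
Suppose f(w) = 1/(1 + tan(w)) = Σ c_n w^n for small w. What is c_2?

Let u equal the inner series; expand the outer function in u and truncate.
f(0) = 1
f′(0) = -1
f′′(0) = 2

1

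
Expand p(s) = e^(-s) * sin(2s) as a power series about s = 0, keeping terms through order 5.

-19*s^5/60 + s^4 - s^3/3 - 2*s^2 + 2*s

Multiply the two series term by term and collect like powers.
[s^0] = 0;  [s^1] = 2;  [s^2] = -2;  [s^3] = -1/3;  [s^4] = 1;  [s^5] = -19/60.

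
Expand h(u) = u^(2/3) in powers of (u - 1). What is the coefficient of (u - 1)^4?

-7/243

Use the known series and substitute for the argument.
h(1) = 1
h′(1) = 2/3
h′′(1) = -2/9
h′′′(1) = 8/27
h^(4)(1) = -56/81
Dividing each by k! gives the coefficients c_0, ..., c_4.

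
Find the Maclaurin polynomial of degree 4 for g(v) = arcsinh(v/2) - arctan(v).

5*v^3/16 - v/2

Expand each term separately and add.
g(0) = 0
g′(0) = -1/2
g′′(0) = 0
g′′′(0) = 15/8
g^(4)(0) = 0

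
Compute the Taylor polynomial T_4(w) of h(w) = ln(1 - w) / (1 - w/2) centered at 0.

-2*w^4/3 - 5*w^3/6 - w^2 - w

Expand each factor separately, then convolve coefficients.
h(0) = 0
h′(0) = -1
h′′(0) = -2
h′′′(0) = -5
h^(4)(0) = -16
The Taylor polynomial is Σ h^(k)(0)/k! · w^k.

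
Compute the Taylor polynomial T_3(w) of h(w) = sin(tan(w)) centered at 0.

Substitute the inner expansion into the outer series and collect powers.
[w^0] = 0;  [w^1] = 1;  [w^2] = 0;  [w^3] = 1/6.

w^3/6 + w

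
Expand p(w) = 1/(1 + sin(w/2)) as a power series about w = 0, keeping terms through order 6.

17*w^6/2880 - 61*w^5/3840 + w^4/24 - 5*w^3/48 + w^2/4 - w/2 + 1

Compose series: expand the inner function first, then feed it into the outer expansion.
p(0) = 1
p′(0) = -1/2
p′′(0) = 1/2
p′′′(0) = -5/8
p^(4)(0) = 1
p^(5)(0) = -61/32
p^(6)(0) = 17/4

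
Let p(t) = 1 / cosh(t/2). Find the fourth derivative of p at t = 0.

Invert the denominator's series and multiply.
The coefficient of t^4 in the expansion is 5/384, so p^(4)(0) = 4! * (5/384) = 5/16.

5/16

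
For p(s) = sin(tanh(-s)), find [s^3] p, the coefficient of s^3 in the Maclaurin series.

1/2

Substitute the inner expansion into the outer series and collect powers.
p(0) = 0
p′(0) = -1
p′′(0) = 0
p′′′(0) = 3
So c_3 = p′′′(0)/3! = 1/2.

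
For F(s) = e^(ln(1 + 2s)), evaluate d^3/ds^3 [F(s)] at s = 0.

Compose series: expand the inner function first, then feed it into the outer expansion.
From the series, [s^3] F = 0; multiply by 3! = 6 to get 0.

0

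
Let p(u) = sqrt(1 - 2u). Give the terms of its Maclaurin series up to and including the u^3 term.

-u^3/2 - u^2/2 - u + 1

Compute the successive derivatives at the expansion point and divide by k!.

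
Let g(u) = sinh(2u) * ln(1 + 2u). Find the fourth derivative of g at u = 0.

192

Take the Cauchy product of the two expansions.
The coefficient of u^4 in the expansion is 8, so g^(4)(0) = 4! * (8) = 192.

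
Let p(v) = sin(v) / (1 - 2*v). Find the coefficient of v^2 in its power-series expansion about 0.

2

Use 1/(1 - r) = Σ r^k on the denominator, then take the Cauchy product.
p(0) = 0
p′(0) = 1
p′′(0) = 4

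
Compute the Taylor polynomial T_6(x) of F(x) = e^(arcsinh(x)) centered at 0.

x^6/16 - x^4/8 + x^2/2 + x + 1

Let u equal the inner series; expand the outer function in u and truncate.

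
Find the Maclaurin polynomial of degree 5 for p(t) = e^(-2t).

-4*t^5/15 + 2*t^4/3 - 4*t^3/3 + 2*t^2 - 2*t + 1

Apply the Taylor formula c_k = f^(k)(a)/k!.
[t^0] = 1;  [t^1] = -2;  [t^2] = 2;  [t^3] = -4/3;  [t^4] = 2/3;  [t^5] = -4/15.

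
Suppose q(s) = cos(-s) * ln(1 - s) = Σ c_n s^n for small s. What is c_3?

Multiply the two series term by term and collect like powers.
q(0) = 0
q′(0) = -1
q′′(0) = -1
q′′′(0) = 1
So c_3 = q′′′(0)/3! = 1/6.

1/6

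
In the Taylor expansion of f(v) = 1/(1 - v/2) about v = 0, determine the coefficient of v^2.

1/4

f(0) = 1
f′(0) = 1/2
f′′(0) = 1/2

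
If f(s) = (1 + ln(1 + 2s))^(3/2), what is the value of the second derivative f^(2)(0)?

-3

Compose series: expand the inner function first, then feed it into the outer expansion.
The coefficient of s^2 in the expansion is -3/2, so f′′(0) = 2! * (-3/2) = -3.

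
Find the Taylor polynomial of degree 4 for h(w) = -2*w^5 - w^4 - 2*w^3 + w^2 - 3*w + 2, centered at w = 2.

h(2) = -96
h′(2) = -215
h′′(2) = -390
h′′′(2) = -540
h^(4)(2) = -504

-21*(w - 2)^4 - 90*(w - 2)^3 - 195*(w - 2)^2 - 215*(w - 2) - 96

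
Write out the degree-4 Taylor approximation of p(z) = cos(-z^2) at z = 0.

1 - z^4/2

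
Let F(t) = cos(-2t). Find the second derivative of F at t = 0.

-4

The coefficient of t^2 in the expansion is -2, so F′′(0) = 2! * (-2) = -4.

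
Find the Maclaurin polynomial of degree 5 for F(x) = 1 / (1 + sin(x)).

-61*x^5/120 + 2*x^4/3 - 5*x^3/6 + x^2 - x + 1

Write 1/(1+u) = 1 - u + u^2 - u^3 + ... and substitute the series for u.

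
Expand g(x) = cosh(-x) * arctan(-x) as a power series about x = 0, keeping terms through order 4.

Take the Cauchy product of the two expansions.
g(0) = 0
g′(0) = -1
g′′(0) = 0
g′′′(0) = -1
g^(4)(0) = 0

-x^3/6 - x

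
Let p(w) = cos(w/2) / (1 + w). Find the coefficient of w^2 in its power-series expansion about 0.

7/8

Multiply the two series term by term and collect like powers.
p(0) = 1
p′(0) = -1
p′′(0) = 7/4
So c_2 = p′′(0)/2! = 7/8.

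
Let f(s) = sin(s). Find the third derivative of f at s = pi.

Use the known series and substitute for the argument.
The coefficient of (s - pi)^3 in the expansion is 1/6, so f′′′(pi) = 3! * (1/6) = 1.

1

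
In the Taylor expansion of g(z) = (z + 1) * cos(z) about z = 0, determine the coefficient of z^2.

Multiply each power in the prefactor through the base expansion.
g(0) = 1
g′(0) = 1
g′′(0) = -1
So c_2 = g′′(0)/2! = -1/2.

-1/2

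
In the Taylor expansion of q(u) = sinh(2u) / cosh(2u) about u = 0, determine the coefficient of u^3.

-8/3

Divide the numerator series by the denominator series (power-series long division).
q(0) = 0
q′(0) = 2
q′′(0) = 0
q′′′(0) = -16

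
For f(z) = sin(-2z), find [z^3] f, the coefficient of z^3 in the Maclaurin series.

4/3

Use the known series and substitute for the argument.
f(0) = 0
f′(0) = -2
f′′(0) = 0
f′′′(0) = 8
So c_3 = f′′′(0)/3! = 4/3.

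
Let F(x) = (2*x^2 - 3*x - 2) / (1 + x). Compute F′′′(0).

Distribute the polynomial across the series and collect like powers.
From the series, [x^3] F = -3; multiply by 3! = 6 to get -18.

-18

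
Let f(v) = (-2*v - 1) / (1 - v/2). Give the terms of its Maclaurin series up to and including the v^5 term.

-5*v^5/32 - 5*v^4/16 - 5*v^3/8 - 5*v^2/4 - 5*v/2 - 1

Shift and add copies of the series according to the polynomial's terms.
f(0) = -1
f′(0) = -5/2
f′′(0) = -5/2
f′′′(0) = -15/4
f^(4)(0) = -15/2
f^(5)(0) = -75/4
Then c_k = f^(k)(0)/k! gives each Taylor coefficient.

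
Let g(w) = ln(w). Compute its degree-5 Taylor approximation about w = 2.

(w - 2)^5/160 - (w - 2)^4/64 + (w - 2)^3/24 - (w - 2)^2/8 + (w - 2)/2 + ln(2)

Compute the successive derivatives at the expansion point and divide by k!.
g(2) = ln(2)
g′(2) = 1/2
g′′(2) = -1/4
g′′′(2) = 1/4
g^(4)(2) = -3/8
g^(5)(2) = 3/4
Then c_k = g^(k)(2)/k! gives each Taylor coefficient.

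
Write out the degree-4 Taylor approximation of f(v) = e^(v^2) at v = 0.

v^4/2 + v^2 + 1

[v^0] = 1;  [v^1] = 0;  [v^2] = 1;  [v^3] = 0;  [v^4] = 1/2.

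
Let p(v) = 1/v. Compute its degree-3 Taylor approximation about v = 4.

-(v - 4)^3/256 + (v - 4)^2/64 - (v - 4)/16 + 1/4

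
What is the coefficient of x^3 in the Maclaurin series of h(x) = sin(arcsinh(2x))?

Plug the Maclaurin series of the inner function into that of the outer and collect terms.
[x^0] = 0;  [x^1] = 2;  [x^2] = 0;  [x^3] = -8/3.

-8/3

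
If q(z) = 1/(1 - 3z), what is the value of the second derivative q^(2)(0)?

18

Compute the successive derivatives at the expansion point and divide by k!.
From the series, [z^2] q = 9; multiply by 2! = 2 to get 18.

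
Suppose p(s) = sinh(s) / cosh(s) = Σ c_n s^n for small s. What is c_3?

Divide the numerator series by the denominator series (power-series long division).
p(0) = 0
p′(0) = 1
p′′(0) = 0
p′′′(0) = -2
Then c_k = p^(k)(0)/k! gives each Taylor coefficient.

-1/3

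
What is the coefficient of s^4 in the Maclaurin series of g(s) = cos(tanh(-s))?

3/8

Let u equal the inner series; expand the outer function in u and truncate.
[s^0] = 1;  [s^1] = 0;  [s^2] = -1/2;  [s^3] = 0;  [s^4] = 3/8.
So c_4 = g^(4)(0)/4! = 3/8.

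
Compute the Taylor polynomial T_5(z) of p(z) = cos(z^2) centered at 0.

Apply the Taylor formula c_k = f^(k)(a)/k!.
[z^0] = 1;  [z^1] = 0;  [z^2] = 0;  [z^3] = 0;  [z^4] = -1/2;  [z^5] = 0.

1 - z^4/2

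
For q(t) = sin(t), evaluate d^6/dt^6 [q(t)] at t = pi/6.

Compute the successive derivatives at the expansion point and divide by k!.
The coefficient of (t - pi/6)^6 in the expansion is -1/1440, so q^(6)(pi/6) = 6! * (-1/1440) = -1/2.

-1/2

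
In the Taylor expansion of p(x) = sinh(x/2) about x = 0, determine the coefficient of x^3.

Apply the Taylor formula c_k = f^(k)(a)/k!.

1/48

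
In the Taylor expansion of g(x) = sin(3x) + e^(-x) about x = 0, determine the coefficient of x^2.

Add the two expansions coefficient-wise.
[x^0] = 1;  [x^1] = 2;  [x^2] = 1/2.
So c_2 = g′′(0)/2! = 1/2.

1/2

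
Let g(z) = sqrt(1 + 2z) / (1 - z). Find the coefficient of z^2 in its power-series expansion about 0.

3/2

Take the Cauchy product of the two expansions.
g(0) = 1
g′(0) = 2
g′′(0) = 3
So c_2 = g′′(0)/2! = 3/2.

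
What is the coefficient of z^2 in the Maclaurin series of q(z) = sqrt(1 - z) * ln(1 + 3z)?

Multiply the two series term by term and collect like powers.

-6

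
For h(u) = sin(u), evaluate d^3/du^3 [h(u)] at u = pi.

The coefficient of (u - pi)^3 in the expansion is 1/6, so h′′′(pi) = 3! * (1/6) = 1.

1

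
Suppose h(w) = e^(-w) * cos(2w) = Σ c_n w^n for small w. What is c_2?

-3/2

Multiply the two series term by term and collect like powers.
[w^0] = 1;  [w^1] = -1;  [w^2] = -3/2.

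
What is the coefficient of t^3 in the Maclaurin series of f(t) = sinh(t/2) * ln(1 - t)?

-1/4

Take the Cauchy product of the two expansions.
f(0) = 0
f′(0) = 0
f′′(0) = -1
f′′′(0) = -3/2
So c_3 = f′′′(0)/3! = -1/4.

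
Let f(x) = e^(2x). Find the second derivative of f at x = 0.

The coefficient of x^2 in the expansion is 2, so f′′(0) = 2! * (2) = 4.

4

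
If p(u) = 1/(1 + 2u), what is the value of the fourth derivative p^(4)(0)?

Use the known series and substitute for the argument.
The coefficient of u^4 in the expansion is 16, so p^(4)(0) = 4! * (16) = 384.

384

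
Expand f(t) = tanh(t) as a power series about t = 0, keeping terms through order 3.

Use the known series and substitute for the argument.

-t^3/3 + t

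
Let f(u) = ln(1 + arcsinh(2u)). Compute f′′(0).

Compose series: expand the inner function first, then feed it into the outer expansion.
The coefficient of u^2 in the expansion is -2, so f′′(0) = 2! * (-2) = -4.

-4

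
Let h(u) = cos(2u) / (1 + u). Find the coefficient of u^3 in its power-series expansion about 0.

Expand each factor separately, then convolve coefficients.
h(0) = 1
h′(0) = -1
h′′(0) = -2
h′′′(0) = 6
The Taylor polynomial is Σ h^(k)(0)/k! · u^k.

1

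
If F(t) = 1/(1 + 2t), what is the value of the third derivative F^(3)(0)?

Compute the successive derivatives at the expansion point and divide by k!.
The coefficient of t^3 in the expansion is -8, so F′′′(0) = 3! * (-8) = -48.

-48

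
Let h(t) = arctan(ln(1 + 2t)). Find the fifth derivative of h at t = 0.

Let u equal the inner series; expand the outer function in u and truncate.
From the series, [t^5] h = -88/15; multiply by 5! = 120 to get -704.

-704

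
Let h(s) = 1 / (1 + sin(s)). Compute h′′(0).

Expand as Σ (-1)^k u^k with u equal to the inner function's series.
The coefficient of s^2 in the expansion is 1, so h′′(0) = 2! * (1) = 2.

2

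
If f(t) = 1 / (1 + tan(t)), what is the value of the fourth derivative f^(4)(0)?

40

Use the geometric series for the reciprocal, then substitute.
The coefficient of t^4 in the expansion is 5/3, so f^(4)(0) = 4! * (5/3) = 40.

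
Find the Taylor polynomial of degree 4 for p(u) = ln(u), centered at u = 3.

-(u - 3)^4/324 + (u - 3)^3/81 - (u - 3)^2/18 + (u - 3)/3 + ln(3)

Differentiate repeatedly and evaluate at the center.
[(u - 3)^0] = ln(3);  [(u - 3)^1] = 1/3;  [(u - 3)^2] = -1/18;  [(u - 3)^3] = 1/81;  [(u - 3)^4] = -1/324.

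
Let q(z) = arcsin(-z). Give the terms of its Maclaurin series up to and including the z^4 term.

Differentiate repeatedly and evaluate at the center.
q(0) = 0
q′(0) = -1
q′′(0) = 0
q′′′(0) = -1
q^(4)(0) = 0

-z^3/6 - z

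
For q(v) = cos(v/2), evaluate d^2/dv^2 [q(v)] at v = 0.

-1/4

The coefficient of v^2 in the expansion is -1/8, so q′′(0) = 2! * (-1/8) = -1/4.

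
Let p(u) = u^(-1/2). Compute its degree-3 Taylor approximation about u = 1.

-5*(u - 1)^3/16 + 3*(u - 1)^2/8 - (u - 1)/2 + 1

[(u - 1)^0] = 1;  [(u - 1)^1] = -1/2;  [(u - 1)^2] = 3/8;  [(u - 1)^3] = -5/16.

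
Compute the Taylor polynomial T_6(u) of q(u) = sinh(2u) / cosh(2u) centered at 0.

Divide the numerator series by the denominator series (power-series long division).

64*u^5/15 - 8*u^3/3 + 2*u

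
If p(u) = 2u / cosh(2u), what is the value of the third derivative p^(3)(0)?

-24

Invert the denominator's series and multiply.
From the series, [u^3] p = -4; multiply by 3! = 6 to get -24.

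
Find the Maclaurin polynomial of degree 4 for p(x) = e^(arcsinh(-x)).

Compose series: expand the inner function first, then feed it into the outer expansion.
p(0) = 1
p′(0) = -1
p′′(0) = 1
p′′′(0) = 0
p^(4)(0) = -3

-x^4/8 + x^2/2 - x + 1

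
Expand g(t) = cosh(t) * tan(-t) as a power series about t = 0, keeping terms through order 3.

Write out both Maclaurin series and multiply, keeping only the needed powers.
g(0) = 0
g′(0) = -1
g′′(0) = 0
g′′′(0) = -5
Then c_k = g^(k)(0)/k! gives each Taylor coefficient.

-5*t^3/6 - t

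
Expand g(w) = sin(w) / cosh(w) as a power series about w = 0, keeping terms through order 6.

3*w^5/10 - 2*w^3/3 + w

Divide the numerator series by the denominator series (power-series long division).
g(0) = 0
g′(0) = 1
g′′(0) = 0
g′′′(0) = -4
g^(4)(0) = 0
g^(5)(0) = 36
g^(6)(0) = 0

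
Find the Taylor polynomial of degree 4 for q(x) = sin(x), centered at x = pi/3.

Compute the successive derivatives at the expansion point and divide by k!.

sqrt(3)*(x - pi/3)^4/48 - (x - pi/3)^3/12 - sqrt(3)*(x - pi/3)^2/4 + (x - pi/3)/2 + sqrt(3)/2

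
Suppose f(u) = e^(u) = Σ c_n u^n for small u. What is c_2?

1/2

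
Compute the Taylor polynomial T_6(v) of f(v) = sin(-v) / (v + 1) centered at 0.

101*v^6/120 - 101*v^5/120 + 5*v^4/6 - 5*v^3/6 + v^2 - v

Multiply the numerator's expansion by the denominator's geometric series.
[v^0] = 0;  [v^1] = -1;  [v^2] = 1;  [v^3] = -5/6;  [v^4] = 5/6;  [v^5] = -101/120;  [v^6] = 101/120.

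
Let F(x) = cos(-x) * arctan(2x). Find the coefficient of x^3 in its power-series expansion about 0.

Write out both Maclaurin series and multiply, keeping only the needed powers.

-11/3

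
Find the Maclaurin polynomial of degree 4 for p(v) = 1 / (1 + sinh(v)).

4*v^4/3 - 7*v^3/6 + v^2 - v + 1

Expand as Σ (-1)^k u^k with u equal to the inner function's series.
p(0) = 1
p′(0) = -1
p′′(0) = 2
p′′′(0) = -7
p^(4)(0) = 32
The Taylor polynomial is Σ p^(k)(0)/k! · v^k.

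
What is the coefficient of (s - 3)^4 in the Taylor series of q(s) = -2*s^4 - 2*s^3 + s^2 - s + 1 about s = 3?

-2

q(3) = -209
q′(3) = -265
q′′(3) = -250
q′′′(3) = -156
q^(4)(3) = -48
So c_4 = q^(4)(3)/4! = -2.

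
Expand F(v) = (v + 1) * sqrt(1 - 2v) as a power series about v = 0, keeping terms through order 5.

Multiply each power in the prefactor through the base expansion.

-3*v^5/2 - 9*v^4/8 - v^3 - 3*v^2/2 + 1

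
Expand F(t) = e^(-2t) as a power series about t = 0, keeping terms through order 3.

-4*t^3/3 + 2*t^2 - 2*t + 1

F(0) = 1
F′(0) = -2
F′′(0) = 4
F′′′(0) = -8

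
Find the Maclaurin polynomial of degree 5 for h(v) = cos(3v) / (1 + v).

Write out both Maclaurin series and multiply, keeping only the needed powers.
h(0) = 1
h′(0) = -1
h′′(0) = -7
h′′′(0) = 21
h^(4)(0) = -3
h^(5)(0) = 15

v^5/8 - v^4/8 + 7*v^3/2 - 7*v^2/2 - v + 1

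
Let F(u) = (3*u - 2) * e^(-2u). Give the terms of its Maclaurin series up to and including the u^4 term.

-16*u^4/3 + 26*u^3/3 - 10*u^2 + 7*u - 2

Multiply each power in the prefactor through the base expansion.
[u^0] = -2;  [u^1] = 7;  [u^2] = -10;  [u^3] = 26/3;  [u^4] = -16/3.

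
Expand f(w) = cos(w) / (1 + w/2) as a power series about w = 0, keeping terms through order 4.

Expand each factor separately, then convolve coefficients.
f(0) = 1
f′(0) = -1/2
f′′(0) = -1/2
f′′′(0) = 3/4
f^(4)(0) = -1/2
Then c_k = f^(k)(0)/k! gives each Taylor coefficient.

-w^4/48 + w^3/8 - w^2/4 - w/2 + 1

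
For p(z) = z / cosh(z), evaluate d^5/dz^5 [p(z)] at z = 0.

Write the quotient as an unknown series and match coefficients against numerator = denominator · series.
The coefficient of z^5 in the expansion is 5/24, so p^(5)(0) = 5! * (5/24) = 25.

25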